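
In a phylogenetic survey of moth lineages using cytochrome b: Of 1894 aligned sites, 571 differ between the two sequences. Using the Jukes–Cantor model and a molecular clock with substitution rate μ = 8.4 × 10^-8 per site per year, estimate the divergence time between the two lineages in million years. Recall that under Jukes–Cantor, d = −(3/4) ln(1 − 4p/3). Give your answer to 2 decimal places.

p = 571/1894 ≈ 0.301478.
d = −(3/4) ln(1 − 4p/3) = −0.75 ln(1 − 0.401971) = −0.75 ln(0.598029)
  = −0.75 × (-0.514116) = 0.385587 substitutions/site.
Under a molecular clock d = 2μt, so t = d/(2μ) = 0.385587 / (2 × 8.4 × 10^-8) = 2.30 million years.

2.30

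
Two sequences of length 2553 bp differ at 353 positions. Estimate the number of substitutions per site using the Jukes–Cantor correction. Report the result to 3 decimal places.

p = 353/2553 ≈ 0.138269.
d = −(3/4) ln(1 − 4p/3) = −0.75 ln(1 − 0.184359) = −0.75 ln(0.815641)
  = −0.75 × (-0.203781) = 0.152836 substitutions/site.

0.153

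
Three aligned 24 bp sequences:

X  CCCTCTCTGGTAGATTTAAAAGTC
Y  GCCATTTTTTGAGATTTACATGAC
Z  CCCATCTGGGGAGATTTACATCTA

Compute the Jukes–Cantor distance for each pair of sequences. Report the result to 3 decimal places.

d(X,Y) = 0.608, d(X,Z) = 0.608, d(Y,Z) = 0.441

X–Y: 10/24 sites differ → p ≈ 0.416667, d = −0.75 ln(1 − 0.555556) = 0.608198 ≈ 0.608.
X–Z: 10/24 sites differ → p ≈ 0.416667, d = −0.75 ln(1 − 0.555556) = 0.608198 ≈ 0.608.
Y–Z: 8/24 sites differ → p ≈ 0.333333, d = −0.75 ln(1 − 0.444444) = 0.440839 ≈ 0.441.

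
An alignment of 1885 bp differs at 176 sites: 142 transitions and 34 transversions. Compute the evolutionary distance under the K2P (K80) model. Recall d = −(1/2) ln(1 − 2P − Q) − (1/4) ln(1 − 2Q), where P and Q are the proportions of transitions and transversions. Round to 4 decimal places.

P = 142/1885 ≈ 0.075332 and Q = 34/1885 ≈ 0.018037.
Under the Kimura two-parameter model, d = −½ ln(1 − 2P − Q) − ¼ ln(1 − 2Q).
1 − 2P − Q = 0.831299, giving −½ ln(0.831299) = 0.092383.
1 − 2Q = 0.963926, giving −¼ ln(0.963926) = 0.009185.
d = 0.092383 + 0.009185 = 0.101568.

0.1016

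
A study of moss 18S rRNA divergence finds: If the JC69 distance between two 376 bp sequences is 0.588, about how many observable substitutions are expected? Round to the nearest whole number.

153

Invert JC69: p = (3/4)(1 − e^(−4d/3)) = 0.75 × (1 − e^(-0.784)) = 0.75 × (1 − 0.456576) = 0.407568.
Expected differing sites = pL ≈ 0.407568 × 376 = 153.245568 ≈ 153.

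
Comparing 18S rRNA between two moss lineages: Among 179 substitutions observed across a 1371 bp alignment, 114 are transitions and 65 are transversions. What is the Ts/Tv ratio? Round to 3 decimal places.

1.754

R = 114/65 = 1.753846… ≈ 1.754 (to 3 d.p.).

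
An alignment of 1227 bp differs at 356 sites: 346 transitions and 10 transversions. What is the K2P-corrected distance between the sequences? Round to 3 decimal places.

0.429

P = 346/1227 ≈ 0.281989 and Q = 10/1227 ≈ 0.00815.
Under the Kimura two-parameter model, d = −½ ln(1 − 2P − Q) − ¼ ln(1 − 2Q).
1 − 2P − Q = 0.427872, giving −½ ln(0.427872) = 0.424466.
1 − 2Q = 0.9837, giving −¼ ln(0.9837) = 0.004109.
d = 0.424466 + 0.004109 = 0.428575.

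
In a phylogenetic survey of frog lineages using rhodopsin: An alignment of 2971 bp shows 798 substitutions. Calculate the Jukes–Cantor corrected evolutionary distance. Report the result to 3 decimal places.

0.333

p = 798/2971 ≈ 0.268596.
d = −(3/4) ln(1 − 4p/3) = −0.75 ln(1 − 0.358128) = −0.75 ln(0.641872)
  = −0.75 × (-0.443366) = 0.332525 substitutions/site.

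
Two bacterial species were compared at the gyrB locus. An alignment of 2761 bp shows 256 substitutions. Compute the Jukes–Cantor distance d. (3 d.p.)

p = 256/2761 ≈ 0.09272.
d = −(3/4) ln(1 − 4p/3) = −0.75 ln(1 − 0.123627) = −0.75 ln(0.876373)
  = −0.75 × (-0.131963) = 0.098972 substitutions/site.

0.099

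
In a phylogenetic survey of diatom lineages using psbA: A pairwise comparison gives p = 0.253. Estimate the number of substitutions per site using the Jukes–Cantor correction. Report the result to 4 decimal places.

0.3086

d = −(3/4) ln(1 − 4p/3) = −0.75 ln(1 − 0.337333) = −0.75 ln(0.662667)
  = −0.75 × (-0.411483) = 0.308612 substitutions/site.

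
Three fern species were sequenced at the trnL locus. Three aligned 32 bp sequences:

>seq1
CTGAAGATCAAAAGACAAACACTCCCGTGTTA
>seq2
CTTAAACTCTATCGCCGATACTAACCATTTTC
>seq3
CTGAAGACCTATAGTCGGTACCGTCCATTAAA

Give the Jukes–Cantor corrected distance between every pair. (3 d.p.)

d(seq1,seq2) = 0.924, d(seq1,seq3) = 0.736, d(seq2,seq3) = 0.585

seq1–seq2: 17/32 sites differ → p = 0.53125, d = −0.75 ln(1 − 0.708333) = 0.924107 ≈ 0.924.
seq1–seq3: 15/32 sites differ → p = 0.46875, d = −0.75 ln(1 − 0.625) = 0.735622 ≈ 0.736.
seq2–seq3: 13/32 sites differ → p = 0.40625, d = −0.75 ln(1 − 0.541667) = 0.585119 ≈ 0.585.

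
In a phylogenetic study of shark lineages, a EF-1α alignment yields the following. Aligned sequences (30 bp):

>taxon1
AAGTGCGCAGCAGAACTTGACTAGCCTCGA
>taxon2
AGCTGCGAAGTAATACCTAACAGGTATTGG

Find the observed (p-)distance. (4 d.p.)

0.4667

The sequences differ at 14 of 30 positions.
p = 14/30 = 0.466666… ≈ 0.4667 (to 4 d.p.).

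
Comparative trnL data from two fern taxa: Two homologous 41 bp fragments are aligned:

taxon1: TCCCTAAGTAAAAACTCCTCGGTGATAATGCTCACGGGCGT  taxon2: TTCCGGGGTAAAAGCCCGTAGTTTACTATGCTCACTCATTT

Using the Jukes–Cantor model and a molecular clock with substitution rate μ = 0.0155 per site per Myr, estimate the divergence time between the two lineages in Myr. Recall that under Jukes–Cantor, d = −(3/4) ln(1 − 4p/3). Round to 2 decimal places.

The sequences differ at 17 of 41 sites, so p = 17/41 ≈ 0.414634.
d = −(3/4) ln(1 − 4p/3) = −0.75 ln(1 − 0.552845) = −0.75 ln(0.447155)
  = −0.75 × (-0.804850) = 0.603638 substitutions/site.
Under a molecular clock d = 2μt, so t = d/(2μ) = 0.603638 / (2 × 0.0155) = 19.47 Myr.

19.47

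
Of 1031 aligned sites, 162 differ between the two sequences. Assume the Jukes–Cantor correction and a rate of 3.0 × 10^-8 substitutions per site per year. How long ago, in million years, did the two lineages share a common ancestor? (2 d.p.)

2.94

p = 162/1031 ≈ 0.157129.
d = −(3/4) ln(1 − 4p/3) = −0.75 ln(1 − 0.209505) = −0.75 ln(0.790495)
  = −0.75 × (-0.235096) = 0.176322 substitutions/site.
Under a molecular clock d = 2μt, so t = d/(2μ) = 0.176322 / (2 × 3.0 × 10^-8) = 2.94 million years.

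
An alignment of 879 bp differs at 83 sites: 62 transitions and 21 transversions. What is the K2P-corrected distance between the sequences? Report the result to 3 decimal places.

0.102

P = 62/879 ≈ 0.070535 and Q = 21/879 ≈ 0.023891.
Under the Kimura two-parameter model, d = −½ ln(1 − 2P − Q) − ¼ ln(1 − 2Q).
1 − 2P − Q = 0.835039, giving −½ ln(0.835039) = 0.090138.
1 − 2Q = 0.952218, giving −¼ ln(0.952218) = 0.012240.
d = 0.090138 + 0.012240 = 0.102378.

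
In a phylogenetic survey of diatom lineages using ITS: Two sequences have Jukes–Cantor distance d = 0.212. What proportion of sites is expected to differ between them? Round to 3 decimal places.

0.185

p = (3/4)(1 − e^(−4d/3)) = 0.75 × (1 − e^(-0.282667)) = 0.75 × (1 − 0.753771) = 0.184672.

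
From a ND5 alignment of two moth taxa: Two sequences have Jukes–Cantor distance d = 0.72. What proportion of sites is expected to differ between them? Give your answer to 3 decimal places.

0.463

p = (3/4)(1 − e^(−4d/3)) = 0.75 × (1 − e^(-0.96)) = 0.75 × (1 − 0.382893) = 0.462830.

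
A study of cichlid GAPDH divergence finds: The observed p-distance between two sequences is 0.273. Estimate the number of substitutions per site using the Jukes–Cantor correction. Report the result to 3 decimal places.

0.339

d = −(3/4) ln(1 − 4p/3) = −0.75 ln(1 − 0.364) = −0.75 ln(0.636)
  = −0.75 × (-0.452557) = 0.339418 substitutions/site.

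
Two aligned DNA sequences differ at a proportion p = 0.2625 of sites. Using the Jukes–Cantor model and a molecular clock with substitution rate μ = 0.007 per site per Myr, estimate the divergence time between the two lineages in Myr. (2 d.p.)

d = −(3/4) ln(1 − 4p/3) = −0.75 ln(1 − 0.35) = −0.75 ln(0.65)
  = −0.75 × (-0.430783) = 0.323087 substitutions/site.
Under a molecular clock d = 2μt, so t = d/(2μ) = 0.323087 / (2 × 0.007) = 23.08 Myr.

23.08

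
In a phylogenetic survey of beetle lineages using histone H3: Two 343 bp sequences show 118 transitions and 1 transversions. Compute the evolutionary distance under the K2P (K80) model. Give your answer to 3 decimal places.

0.589

P = 118/343 ≈ 0.344023 and Q = 1/343 ≈ 0.002915.
Under the Kimura two-parameter model, d = −½ ln(1 − 2P − Q) − ¼ ln(1 − 2Q).
1 − 2P − Q = 0.309039, giving −½ ln(0.309039) = 0.587144.
1 − 2Q = 0.99417, giving −¼ ln(0.99417) = 0.001462.
d = 0.587144 + 0.001462 = 0.588606.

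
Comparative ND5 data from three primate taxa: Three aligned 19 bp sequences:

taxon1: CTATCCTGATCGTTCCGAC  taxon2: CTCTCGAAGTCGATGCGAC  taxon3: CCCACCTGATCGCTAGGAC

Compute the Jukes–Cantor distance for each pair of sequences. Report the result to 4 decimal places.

d(taxon1,taxon2) = 0.5068, d(taxon1,taxon3) = 0.4099, d(taxon2,taxon3) = 0.7489

taxon1–taxon2: 7/19 sites differ → p ≈ 0.368421, d = −0.75 ln(1 − 0.491228) = 0.506816 ≈ 0.5068.
taxon1–taxon3: 6/19 sites differ → p ≈ 0.315789, d = −0.75 ln(1 − 0.421052) = 0.409907 ≈ 0.4099.
taxon2–taxon3: 9/19 sites differ → p ≈ 0.473684, d = −0.75 ln(1 − 0.631579) = 0.748897 ≈ 0.7489.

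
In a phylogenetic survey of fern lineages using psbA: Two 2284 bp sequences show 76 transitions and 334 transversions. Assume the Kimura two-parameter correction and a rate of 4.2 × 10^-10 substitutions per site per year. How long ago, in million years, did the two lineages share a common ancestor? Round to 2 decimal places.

P = 76/2284 ≈ 0.033275 and Q = 334/2284 ≈ 0.146235.
Under the Kimura two-parameter model, d = −½ ln(1 − 2P − Q) − ¼ ln(1 − 2Q).
1 − 2P − Q = 0.787215, giving −½ ln(0.787215) = 0.119627.
1 − 2Q = 0.70753, giving −¼ ln(0.70753) = 0.086494.
d = 0.119627 + 0.086494 = 0.206121.
Under a molecular clock d = 2μt, so t = d/(2μ) = 0.206121 / (2 × 4.2 × 10^-10) = 245.38 million years.

245.38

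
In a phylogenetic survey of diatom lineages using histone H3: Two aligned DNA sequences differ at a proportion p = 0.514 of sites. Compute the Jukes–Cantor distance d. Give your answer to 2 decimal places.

0.87

d = −(3/4) ln(1 − 4p/3) = −0.75 ln(1 − 0.685333) = −0.75 ln(0.314667)
  = −0.75 × (-1.156240) = 0.867180 substitutions/site.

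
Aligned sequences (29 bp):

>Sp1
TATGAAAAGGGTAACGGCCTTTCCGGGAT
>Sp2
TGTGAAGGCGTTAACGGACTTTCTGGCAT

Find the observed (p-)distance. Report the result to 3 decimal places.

The sequences differ at 8 of 29 positions (sites 2, 7, 8, 9, 11, 18, 24, 27).
p = 8/29 = 0.275862… ≈ 0.276 (to 3 d.p.).

0.276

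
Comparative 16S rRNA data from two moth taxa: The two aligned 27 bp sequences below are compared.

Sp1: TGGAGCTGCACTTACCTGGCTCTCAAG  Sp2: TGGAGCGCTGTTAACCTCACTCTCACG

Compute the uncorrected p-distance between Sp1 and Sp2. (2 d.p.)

The sequences differ at 9 of 27 positions (sites 7, 8, 9, 10, 11, 13, 18, 19, 26).
p = 9/27 = 0.333333… ≈ 0.33 (to 2 d.p.).

0.33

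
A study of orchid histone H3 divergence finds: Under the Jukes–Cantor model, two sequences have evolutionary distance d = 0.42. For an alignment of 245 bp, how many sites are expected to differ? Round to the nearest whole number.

79

Invert JC69: p = (3/4)(1 − e^(−4d/3)) = 0.75 × (1 − e^(-0.56)) = 0.75 × (1 − 0.571209) = 0.321593.
Expected differing sites = pL ≈ 0.321593 × 245 = 78.790285 ≈ 79.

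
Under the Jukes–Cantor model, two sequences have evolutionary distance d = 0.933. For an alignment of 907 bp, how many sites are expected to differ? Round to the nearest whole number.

Invert JC69: p = (3/4)(1 − e^(−4d/3)) = 0.75 × (1 − e^(-1.244)) = 0.75 × (1 − 0.288229) = 0.533828.
Expected differing sites = pL ≈ 0.533828 × 907 = 484.181996 ≈ 484.

484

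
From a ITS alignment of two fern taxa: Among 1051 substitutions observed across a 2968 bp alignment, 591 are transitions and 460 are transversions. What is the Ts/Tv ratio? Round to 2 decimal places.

1.28

R = 591/460 = 1.284782… ≈ 1.28 (to 2 d.p.).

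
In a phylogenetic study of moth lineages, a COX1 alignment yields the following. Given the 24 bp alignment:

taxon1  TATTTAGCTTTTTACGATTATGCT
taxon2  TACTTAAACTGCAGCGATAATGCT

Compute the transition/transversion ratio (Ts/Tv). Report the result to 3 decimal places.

Transitions are A↔G and C↔T; transversions are all other mismatches.
Transitions: 5. Transversions: 4.
R = 5/4 = 1.250.

1.250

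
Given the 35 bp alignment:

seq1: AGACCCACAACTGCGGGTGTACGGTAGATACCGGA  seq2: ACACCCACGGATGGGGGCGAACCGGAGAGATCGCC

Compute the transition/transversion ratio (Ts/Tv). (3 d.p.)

0.444

Transitions are A↔G and C↔T; transversions are all other mismatches.
Transitions: 4. Transversions: 9.
R = 4/9 = 0.444444… ≈ 0.444 (to 3 d.p.).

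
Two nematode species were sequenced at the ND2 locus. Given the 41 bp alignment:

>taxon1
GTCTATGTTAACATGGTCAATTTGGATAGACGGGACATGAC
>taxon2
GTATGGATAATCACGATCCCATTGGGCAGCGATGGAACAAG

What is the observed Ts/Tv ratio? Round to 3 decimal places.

0.833

Transitions are A↔G and C↔T; transversions are all other mismatches.
Transitions: 10. Transversions: 12.
R = 10/12 = 0.833333… ≈ 0.833 (to 3 d.p.).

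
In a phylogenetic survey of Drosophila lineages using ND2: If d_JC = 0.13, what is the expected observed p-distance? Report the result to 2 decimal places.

p = (3/4)(1 − e^(−4d/3)) = 0.75 × (1 − e^(-0.173333)) = 0.75 × (1 − 0.840858) = 0.119357.

0.12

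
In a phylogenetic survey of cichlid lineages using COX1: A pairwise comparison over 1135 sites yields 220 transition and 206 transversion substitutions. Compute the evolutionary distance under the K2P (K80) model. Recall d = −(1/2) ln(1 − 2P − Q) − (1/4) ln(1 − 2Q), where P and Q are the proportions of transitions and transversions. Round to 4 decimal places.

0.5338

P = 220/1135 ≈ 0.193833 and Q = 206/1135 ≈ 0.181498.
Under the Kimura two-parameter model, d = −½ ln(1 − 2P − Q) − ¼ ln(1 − 2Q).
1 − 2P − Q = 0.430836, giving −½ ln(0.430836) = 0.421014.
1 − 2Q = 0.637004, giving −¼ ln(0.637004) = 0.112745.
d = 0.421014 + 0.112745 = 0.533759.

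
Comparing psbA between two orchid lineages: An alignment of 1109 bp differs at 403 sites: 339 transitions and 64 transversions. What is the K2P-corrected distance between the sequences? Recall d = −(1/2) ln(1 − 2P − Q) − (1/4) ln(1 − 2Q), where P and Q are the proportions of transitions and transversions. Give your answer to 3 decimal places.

P = 339/1109 ≈ 0.305681 and Q = 64/1109 ≈ 0.05771.
Under the Kimura two-parameter model, d = −½ ln(1 − 2P − Q) − ¼ ln(1 − 2Q).
1 − 2P − Q = 0.330928, giving −½ ln(0.330928) = 0.552927.
1 − 2Q = 0.88458, giving −¼ ln(0.88458) = 0.030661.
d = 0.552927 + 0.030661 = 0.583588.

0.584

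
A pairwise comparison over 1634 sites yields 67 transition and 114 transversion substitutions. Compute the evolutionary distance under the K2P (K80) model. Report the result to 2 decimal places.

0.12

P = 67/1634 ≈ 0.041004 and Q = 114/1634 ≈ 0.069767.
Under the Kimura two-parameter model, d = −½ ln(1 − 2P − Q) − ¼ ln(1 − 2Q).
1 − 2P − Q = 0.848225, giving −½ ln(0.848225) = 0.082305.
1 − 2Q = 0.860466, giving −¼ ln(0.860466) = 0.037570.
d = 0.082305 + 0.037570 = 0.119875.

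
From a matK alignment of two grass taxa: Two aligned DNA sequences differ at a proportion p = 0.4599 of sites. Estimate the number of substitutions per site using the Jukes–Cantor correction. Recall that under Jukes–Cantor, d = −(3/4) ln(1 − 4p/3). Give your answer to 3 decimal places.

0.712

d = −(3/4) ln(1 − 4p/3) = −0.75 ln(1 − 0.6132) = −0.75 ln(0.3868)
  = −0.75 × (-0.949848) = 0.712386 substitutions/site.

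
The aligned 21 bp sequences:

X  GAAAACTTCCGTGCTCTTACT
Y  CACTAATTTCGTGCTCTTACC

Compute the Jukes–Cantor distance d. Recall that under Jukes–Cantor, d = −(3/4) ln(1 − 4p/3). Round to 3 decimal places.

0.360

The sequences differ at 6 of 21 sites (1, 3, 4, 6, 9, 21), so p = 6/21 ≈ 0.285714.
d = −(3/4) ln(1 − 4p/3) = −0.75 ln(1 − 0.380952) = −0.75 ln(0.619048)
  = −0.75 × (-0.479572) = 0.359679 substitutions/site.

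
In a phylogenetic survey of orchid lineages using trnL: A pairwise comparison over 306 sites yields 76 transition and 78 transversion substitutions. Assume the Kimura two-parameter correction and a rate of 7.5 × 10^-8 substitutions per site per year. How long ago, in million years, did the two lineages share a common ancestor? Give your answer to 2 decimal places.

P = 76/306 ≈ 0.248366 and Q = 78/306 ≈ 0.254902.
Under the Kimura two-parameter model, d = −½ ln(1 − 2P − Q) − ¼ ln(1 − 2Q).
1 − 2P − Q = 0.248366, giving −½ ln(0.248366) = 0.696426.
1 − 2Q = 0.490196, giving −¼ ln(0.490196) = 0.178237.
d = 0.696426 + 0.178237 = 0.874663.
Under a molecular clock d = 2μt, so t = d/(2μ) = 0.874663 / (2 × 7.5 × 10^-8) = 5.83 million years.

5.83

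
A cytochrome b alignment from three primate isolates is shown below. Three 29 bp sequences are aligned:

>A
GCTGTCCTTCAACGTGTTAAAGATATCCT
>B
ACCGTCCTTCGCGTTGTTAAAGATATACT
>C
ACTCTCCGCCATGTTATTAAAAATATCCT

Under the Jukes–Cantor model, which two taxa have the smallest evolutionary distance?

A and B

A–B: 7/29 differ, p = 0.241, d = 0.291.
A–C: 9/29 differ, p = 0.310, d = 0.401.
B–C: 9/29 differ, p = 0.310, d = 0.401.
The smallest distance is between A and B.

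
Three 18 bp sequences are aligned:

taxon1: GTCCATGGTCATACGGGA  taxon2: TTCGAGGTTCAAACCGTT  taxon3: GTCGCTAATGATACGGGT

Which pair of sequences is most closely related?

taxon1 and taxon3

taxon1–taxon2: 8/18 differ, p = 0.444, d = 0.673.
taxon1–taxon3: 6/18 differ, p = 0.333, d = 0.441.
taxon2–taxon3: 9/18 differ, p = 0.500, d = 0.824.
The smallest distance is between taxon1 and taxon3.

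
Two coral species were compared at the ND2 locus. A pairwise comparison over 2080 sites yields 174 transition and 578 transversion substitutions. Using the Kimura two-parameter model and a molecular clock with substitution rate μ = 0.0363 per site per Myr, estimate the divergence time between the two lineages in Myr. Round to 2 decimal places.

6.85

P = 174/2080 ≈ 0.083654 and Q = 578/2080 ≈ 0.277885.
Under the Kimura two-parameter model, d = −½ ln(1 − 2P − Q) − ¼ ln(1 − 2Q).
1 − 2P − Q = 0.554807, giving −½ ln(0.554807) = 0.294567.
1 − 2Q = 0.44423, giving −¼ ln(0.44423) = 0.202853.
d = 0.294567 + 0.202853 = 0.497420.
Under a molecular clock d = 2μt, so t = d/(2μ) = 0.497420 / (2 × 0.0363) = 6.85 Myr.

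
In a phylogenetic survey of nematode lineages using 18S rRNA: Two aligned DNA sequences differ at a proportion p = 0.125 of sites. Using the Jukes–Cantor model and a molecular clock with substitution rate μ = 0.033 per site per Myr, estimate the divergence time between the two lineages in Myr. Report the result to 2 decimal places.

d = −(3/4) ln(1 − 4p/3) = −0.75 ln(1 − 0.166667) = −0.75 ln(0.833333)
  = −0.75 × (-0.182322) = 0.136742 substitutions/site.
Under a molecular clock d = 2μt, so t = d/(2μ) = 0.136742 / (2 × 0.033) = 2.07 Myr.

2.07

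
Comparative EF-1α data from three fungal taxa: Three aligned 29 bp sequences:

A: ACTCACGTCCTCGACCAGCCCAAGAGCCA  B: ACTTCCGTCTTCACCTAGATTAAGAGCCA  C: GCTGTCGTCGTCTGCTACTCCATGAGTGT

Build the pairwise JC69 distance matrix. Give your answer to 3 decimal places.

d(A,B) = 0.401, d(A,C) = 0.683, d(B,C) = 0.774

A–B: 9/29 sites differ → p ≈ 0.310345, d = −0.75 ln(1 − 0.413793) = 0.400562 ≈ 0.401.
A–C: 13/29 sites differ → p ≈ 0.448276, d = −0.75 ln(1 − 0.597701) = 0.682920 ≈ 0.683.
B–C: 14/29 sites differ → p ≈ 0.482759, d = −0.75 ln(1 − 0.643679) = 0.773942 ≈ 0.774.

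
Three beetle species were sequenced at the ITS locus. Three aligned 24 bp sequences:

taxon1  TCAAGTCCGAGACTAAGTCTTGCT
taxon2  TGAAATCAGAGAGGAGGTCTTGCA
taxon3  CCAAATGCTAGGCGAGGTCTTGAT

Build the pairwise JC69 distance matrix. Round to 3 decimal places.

taxon1–taxon2: 7/24 sites differ → p ≈ 0.291667, d = −0.75 ln(1 − 0.388889) = 0.369358 ≈ 0.369.
taxon1–taxon3: 8/24 sites differ → p ≈ 0.333333, d = −0.75 ln(1 − 0.444444) = 0.440839 ≈ 0.441.
taxon2–taxon3: 9/24 sites differ → p = 0.375, d = −0.75 ln(1 − 0.5) = 0.519860 ≈ 0.520.

d(taxon1,taxon2) = 0.369, d(taxon1,taxon3) = 0.441, d(taxon2,taxon3) = 0.520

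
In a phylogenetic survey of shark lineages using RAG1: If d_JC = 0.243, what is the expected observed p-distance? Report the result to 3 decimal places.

0.208

p = (3/4)(1 − e^(−4d/3)) = 0.75 × (1 − e^(-0.324)) = 0.75 × (1 − 0.723250) = 0.207563.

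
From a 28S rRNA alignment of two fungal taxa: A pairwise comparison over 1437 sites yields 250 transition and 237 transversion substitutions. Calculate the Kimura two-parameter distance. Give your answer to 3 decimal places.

0.460

P = 250/1437 ≈ 0.173974 and Q = 237/1437 ≈ 0.164927.
Under the Kimura two-parameter model, d = −½ ln(1 − 2P − Q) − ¼ ln(1 − 2Q).
1 − 2P − Q = 0.487125, giving −½ ln(0.487125) = 0.359617.
1 − 2Q = 0.670146, giving −¼ ln(0.670146) = 0.100065.
d = 0.359617 + 0.100065 = 0.459682.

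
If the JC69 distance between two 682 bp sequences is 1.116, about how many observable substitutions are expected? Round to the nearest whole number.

396

Invert JC69: p = (3/4)(1 − e^(−4d/3)) = 0.75 × (1 − e^(-1.488)) = 0.75 × (1 − 0.225824) = 0.580632.
Expected differing sites = pL ≈ 0.580632 × 682 = 395.991024 ≈ 396.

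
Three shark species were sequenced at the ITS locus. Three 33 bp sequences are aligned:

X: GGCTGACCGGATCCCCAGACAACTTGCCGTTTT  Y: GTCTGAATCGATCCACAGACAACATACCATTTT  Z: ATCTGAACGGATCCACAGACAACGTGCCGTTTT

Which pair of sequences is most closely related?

X and Z

X–Y: 8/33 differ, p = 0.242, d = 0.293.
X–Z: 5/33 differ, p = 0.152, d = 0.169.
Y–Z: 6/33 differ, p = 0.182, d = 0.208.
The smallest distance is between X and Z.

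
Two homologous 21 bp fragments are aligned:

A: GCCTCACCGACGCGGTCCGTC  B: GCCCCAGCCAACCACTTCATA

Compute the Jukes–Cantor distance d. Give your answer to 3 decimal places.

The sequences differ at 10 of 21 sites (4, 7, 9, 11, 12, 14, 15, 17, 19, 21), so p = 10/21 ≈ 0.47619.
d = −(3/4) ln(1 − 4p/3) = −0.75 ln(1 − 0.63492) = −0.75 ln(0.36508)
  = −0.75 × (-1.007639) = 0.755729 substitutions/site.

0.756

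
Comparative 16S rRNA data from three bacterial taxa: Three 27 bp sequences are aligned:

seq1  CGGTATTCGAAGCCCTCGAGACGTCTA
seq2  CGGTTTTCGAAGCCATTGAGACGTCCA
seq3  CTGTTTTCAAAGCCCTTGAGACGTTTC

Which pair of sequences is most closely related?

seq1 and seq2

seq1–seq2: 4/27 differ, p = 0.148, d = 0.165.
seq1–seq3: 6/27 differ, p = 0.222, d = 0.264.
seq2–seq3: 6/27 differ, p = 0.222, d = 0.264.
The smallest distance is between seq1 and seq2.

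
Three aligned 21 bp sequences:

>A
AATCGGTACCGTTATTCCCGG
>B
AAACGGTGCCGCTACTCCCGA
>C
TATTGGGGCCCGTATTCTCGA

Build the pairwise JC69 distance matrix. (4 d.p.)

d(A,B) = 0.2865, d(A,C) = 0.5319, d(B,C) = 0.5319

A–B: 5/21 sites differ → p ≈ 0.238095, d = −0.75 ln(1 − 0.31746) = 0.286451 ≈ 0.2865.
A–C: 8/21 sites differ → p ≈ 0.380952, d = −0.75 ln(1 − 0.507936) = 0.531860 ≈ 0.5319.
B–C: 8/21 sites differ → p ≈ 0.380952, d = −0.75 ln(1 − 0.507936) = 0.531860 ≈ 0.5319.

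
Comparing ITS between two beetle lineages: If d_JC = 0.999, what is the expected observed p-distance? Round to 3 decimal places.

0.552

p = (3/4)(1 − e^(−4d/3)) = 0.75 × (1 − e^(-1.332)) = 0.75 × (1 − 0.263949) = 0.552038.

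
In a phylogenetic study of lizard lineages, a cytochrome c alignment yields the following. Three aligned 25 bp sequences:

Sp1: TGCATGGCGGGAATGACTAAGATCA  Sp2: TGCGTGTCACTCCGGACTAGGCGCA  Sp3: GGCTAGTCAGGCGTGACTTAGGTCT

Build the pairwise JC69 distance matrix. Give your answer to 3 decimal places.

d(Sp1,Sp2) = 0.663, d(Sp1,Sp3) = 0.572, d(Sp2,Sp3) = 0.766

Sp1–Sp2: 11/25 sites differ → p = 0.44, d = −0.75 ln(1 − 0.586667) = 0.662626 ≈ 0.663.
Sp1–Sp3: 10/25 sites differ → p = 0.4, d = −0.75 ln(1 − 0.533333) = 0.571605 ≈ 0.572.
Sp2–Sp3: 12/25 sites differ → p = 0.48, d = −0.75 ln(1 − 0.64) = 0.766238 ≈ 0.766.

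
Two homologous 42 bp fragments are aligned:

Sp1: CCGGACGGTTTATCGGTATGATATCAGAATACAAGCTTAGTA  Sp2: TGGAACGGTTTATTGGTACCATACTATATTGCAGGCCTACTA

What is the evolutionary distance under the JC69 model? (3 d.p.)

0.441

The sequences differ at 14 of 42 sites, so p = 14/42 ≈ 0.333333.
d = −(3/4) ln(1 − 4p/3) = −0.75 ln(1 − 0.444444) = −0.75 ln(0.555556)
  = −0.75 × (-0.587786) = 0.440840 substitutions/site.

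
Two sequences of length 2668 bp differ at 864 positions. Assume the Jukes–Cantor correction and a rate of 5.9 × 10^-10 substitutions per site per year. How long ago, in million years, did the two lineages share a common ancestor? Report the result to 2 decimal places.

359.27

p = 864/2668 ≈ 0.323838.
d = −(3/4) ln(1 − 4p/3) = −0.75 ln(1 − 0.431784) = −0.75 ln(0.568216)
  = −0.75 × (-0.565254) = 0.423941 substitutions/site.
Under a molecular clock d = 2μt, so t = d/(2μ) = 0.423941 / (2 × 5.9 × 10^-10) = 359.27 million years.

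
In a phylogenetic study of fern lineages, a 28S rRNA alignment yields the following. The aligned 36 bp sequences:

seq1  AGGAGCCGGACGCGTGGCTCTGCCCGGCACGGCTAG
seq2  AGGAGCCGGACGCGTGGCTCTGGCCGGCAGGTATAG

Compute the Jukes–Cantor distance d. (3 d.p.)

The sequences differ at 4 of 36 sites (23, 30, 32, 33), so p = 4/36 ≈ 0.111111.
d = −(3/4) ln(1 − 4p/3) = −0.75 ln(1 − 0.148148) = −0.75 ln(0.851852)
  = −0.75 × (-0.160342) = 0.120257 substitutions/site.

0.120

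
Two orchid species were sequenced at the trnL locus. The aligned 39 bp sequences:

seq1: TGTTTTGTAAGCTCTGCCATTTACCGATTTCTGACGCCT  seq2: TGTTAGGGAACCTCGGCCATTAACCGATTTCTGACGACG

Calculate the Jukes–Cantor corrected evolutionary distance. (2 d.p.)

The sequences differ at 8 of 39 sites (5, 6, 8, 11, 15, 22, 37, 39), so p = 8/39 ≈ 0.205128.
d = −(3/4) ln(1 − 4p/3) = −0.75 ln(1 − 0.273504) = −0.75 ln(0.726496)
  = −0.75 × (-0.319522) = 0.239642 substitutions/site.

0.24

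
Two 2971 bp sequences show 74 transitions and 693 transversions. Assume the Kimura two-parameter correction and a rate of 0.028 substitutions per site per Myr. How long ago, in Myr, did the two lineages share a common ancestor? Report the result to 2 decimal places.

5.78

P = 74/2971 ≈ 0.024907 and Q = 693/2971 ≈ 0.233255.
Under the Kimura two-parameter model, d = −½ ln(1 − 2P − Q) − ¼ ln(1 − 2Q).
1 − 2P − Q = 0.716931, giving −½ ln(0.716931) = 0.166388.
1 − 2Q = 0.53349, giving −¼ ln(0.53349) = 0.157079.
d = 0.166388 + 0.157079 = 0.323467.
Under a molecular clock d = 2μt, so t = d/(2μ) = 0.323467 / (2 × 0.028) = 5.78 Myr.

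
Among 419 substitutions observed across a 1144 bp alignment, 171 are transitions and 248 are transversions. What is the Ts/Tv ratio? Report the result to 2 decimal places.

0.69

R = 171/248 = 0.689516… ≈ 0.69 (to 2 d.p.).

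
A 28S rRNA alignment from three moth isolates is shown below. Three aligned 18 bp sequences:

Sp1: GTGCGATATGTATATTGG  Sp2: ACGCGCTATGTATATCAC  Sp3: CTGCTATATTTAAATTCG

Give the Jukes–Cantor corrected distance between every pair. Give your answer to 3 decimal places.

d(Sp1,Sp2) = 0.441, d(Sp1,Sp3) = 0.347, d(Sp2,Sp3) = 0.824

Sp1–Sp2: 6/18 sites differ → p ≈ 0.333333, d = −0.75 ln(1 − 0.444444) = 0.440839 ≈ 0.441.
Sp1–Sp3: 5/18 sites differ → p ≈ 0.277778, d = −0.75 ln(1 − 0.370371) = 0.346968 ≈ 0.347.
Sp2–Sp3: 9/18 sites differ → p = 0.5, d = −0.75 ln(1 − 0.666667) = 0.823960 ≈ 0.824.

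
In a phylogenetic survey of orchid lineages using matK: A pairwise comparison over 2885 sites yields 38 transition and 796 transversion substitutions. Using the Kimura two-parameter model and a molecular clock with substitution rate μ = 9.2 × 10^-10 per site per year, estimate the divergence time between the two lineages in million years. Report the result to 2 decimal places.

206.84

P = 38/2885 ≈ 0.013172 and Q = 796/2885 ≈ 0.27591.
Under the Kimura two-parameter model, d = −½ ln(1 − 2P − Q) − ¼ ln(1 − 2Q).
1 − 2P − Q = 0.697746, giving −½ ln(0.697746) = 0.179950.
1 − 2Q = 0.44818, giving −¼ ln(0.44818) = 0.200640.
d = 0.179950 + 0.200640 = 0.380590.
Under a molecular clock d = 2μt, so t = d/(2μ) = 0.380590 / (2 × 9.2 × 10^-10) = 206.84 million years.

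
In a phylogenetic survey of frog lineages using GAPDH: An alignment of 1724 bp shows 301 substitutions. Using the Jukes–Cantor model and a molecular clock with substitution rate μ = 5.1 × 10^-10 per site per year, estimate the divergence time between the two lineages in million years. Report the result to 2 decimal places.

p = 301/1724 ≈ 0.174594.
d = −(3/4) ln(1 − 4p/3) = −0.75 ln(1 − 0.232792) = −0.75 ln(0.767208)
  = −0.75 × (-0.264997) = 0.198748 substitutions/site.
Under a molecular clock d = 2μt, so t = d/(2μ) = 0.198748 / (2 × 5.1 × 10^-10) = 194.85 million years.

194.85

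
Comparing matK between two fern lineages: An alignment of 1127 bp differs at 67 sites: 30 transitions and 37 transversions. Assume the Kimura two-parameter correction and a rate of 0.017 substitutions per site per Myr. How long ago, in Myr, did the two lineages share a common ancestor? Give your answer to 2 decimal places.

P = 30/1127 ≈ 0.026619 and Q = 37/1127 ≈ 0.032831.
Under the Kimura two-parameter model, d = −½ ln(1 − 2P − Q) − ¼ ln(1 − 2Q).
1 − 2P − Q = 0.913931, giving −½ ln(0.913931) = 0.045000.
1 − 2Q = 0.934338, giving −¼ ln(0.934338) = 0.016979.
d = 0.045000 + 0.016979 = 0.061979.
Under a molecular clock d = 2μt, so t = d/(2μ) = 0.061979 / (2 × 0.017) = 1.82 Myr.

1.82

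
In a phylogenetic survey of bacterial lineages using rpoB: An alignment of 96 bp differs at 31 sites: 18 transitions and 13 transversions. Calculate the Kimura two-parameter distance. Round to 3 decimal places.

0.436

P = 18/96 = 0.1875 and Q = 13/96 ≈ 0.135417.
Under the Kimura two-parameter model, d = −½ ln(1 − 2P − Q) − ¼ ln(1 − 2Q).
1 − 2P − Q = 0.489583, giving −½ ln(0.489583) = 0.357101.
1 − 2Q = 0.729166, giving −¼ ln(0.729166) = 0.078963.
d = 0.357101 + 0.078963 = 0.436064.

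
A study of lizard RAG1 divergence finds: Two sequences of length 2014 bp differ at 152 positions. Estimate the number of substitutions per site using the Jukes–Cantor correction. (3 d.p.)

p = 152/2014 ≈ 0.075472.
d = −(3/4) ln(1 − 4p/3) = −0.75 ln(1 − 0.100629) = −0.75 ln(0.899371)
  = −0.75 × (-0.106060) = 0.079545 substitutions/site.

0.080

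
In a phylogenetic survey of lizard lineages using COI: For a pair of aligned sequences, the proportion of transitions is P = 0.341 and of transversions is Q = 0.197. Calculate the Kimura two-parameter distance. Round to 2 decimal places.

Under the Kimura two-parameter model, d = −½ ln(1 − 2P − Q) − ¼ ln(1 − 2Q).
1 − 2P − Q = 0.121, giving −½ ln(0.121) = 1.055982.
1 − 2Q = 0.606, giving −¼ ln(0.606) = 0.125219.
d = 1.055982 + 0.125219 = 1.181201.

1.18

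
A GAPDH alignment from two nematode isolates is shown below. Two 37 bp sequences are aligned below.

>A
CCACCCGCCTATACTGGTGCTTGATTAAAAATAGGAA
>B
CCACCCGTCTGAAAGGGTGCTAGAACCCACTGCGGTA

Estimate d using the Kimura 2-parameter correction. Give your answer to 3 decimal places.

Of 37 sites, 3 differences are transitions and 12 are transversions, so P = 3/37 ≈ 0.081081 and Q = 12/37 ≈ 0.324324.
Under the Kimura two-parameter model, d = −½ ln(1 − 2P − Q) − ¼ ln(1 − 2Q).
1 − 2P − Q = 0.513514, giving −½ ln(0.513514) = 0.333239.
1 − 2Q = 0.351352, giving −¼ ln(0.351352) = 0.261492.
d = 0.333239 + 0.261492 = 0.594731.

0.595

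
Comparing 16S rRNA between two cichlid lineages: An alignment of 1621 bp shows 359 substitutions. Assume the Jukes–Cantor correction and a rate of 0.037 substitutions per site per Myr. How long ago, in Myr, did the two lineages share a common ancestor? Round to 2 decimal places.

3.55

p = 359/1621 ≈ 0.221468.
d = −(3/4) ln(1 − 4p/3) = −0.75 ln(1 − 0.295291) = −0.75 ln(0.704709)
  = −0.75 × (-0.349970) = 0.262478 substitutions/site.
Under a molecular clock d = 2μt, so t = d/(2μ) = 0.262478 / (2 × 0.037) = 3.55 Myr.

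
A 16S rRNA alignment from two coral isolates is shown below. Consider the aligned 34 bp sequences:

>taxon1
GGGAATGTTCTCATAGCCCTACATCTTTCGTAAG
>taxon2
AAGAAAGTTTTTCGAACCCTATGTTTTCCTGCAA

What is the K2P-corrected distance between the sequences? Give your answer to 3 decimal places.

Of 34 sites, 10 differences are transitions and 6 are transversions, so P = 10/34 ≈ 0.294118 and Q = 6/34 ≈ 0.176471.
Under the Kimura two-parameter model, d = −½ ln(1 − 2P − Q) − ¼ ln(1 − 2Q).
1 − 2P − Q = 0.235293, giving −½ ln(0.235293) = 0.723462.
1 − 2Q = 0.647058, giving −¼ ln(0.647058) = 0.108830.
d = 0.723462 + 0.108830 = 0.832292.

0.832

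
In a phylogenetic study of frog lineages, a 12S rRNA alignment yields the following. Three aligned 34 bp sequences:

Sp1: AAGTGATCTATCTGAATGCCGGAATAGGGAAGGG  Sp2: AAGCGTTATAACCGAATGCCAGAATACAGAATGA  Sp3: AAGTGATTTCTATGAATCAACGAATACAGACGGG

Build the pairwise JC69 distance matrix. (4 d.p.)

d(Sp1,Sp2) = 0.3734, d(Sp1,Sp3) = 0.3734, d(Sp2,Sp3) = 0.5972

Sp1–Sp2: 10/34 sites differ → p ≈ 0.294118, d = −0.75 ln(1 − 0.392157) = 0.373379 ≈ 0.3734.
Sp1–Sp3: 10/34 sites differ → p ≈ 0.294118, d = −0.75 ln(1 − 0.392157) = 0.373379 ≈ 0.3734.
Sp2–Sp3: 14/34 sites differ → p ≈ 0.411765, d = −0.75 ln(1 − 0.54902) = 0.597249 ≈ 0.5972.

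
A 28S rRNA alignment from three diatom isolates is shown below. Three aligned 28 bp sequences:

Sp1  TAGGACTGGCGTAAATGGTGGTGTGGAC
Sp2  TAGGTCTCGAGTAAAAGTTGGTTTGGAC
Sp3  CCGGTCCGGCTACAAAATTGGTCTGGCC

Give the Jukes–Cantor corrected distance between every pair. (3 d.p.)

d(Sp1,Sp2) = 0.252, d(Sp1,Sp3) = 0.635, d(Sp2,Sp3) = 0.556

Sp1–Sp2: 6/28 sites differ → p ≈ 0.214286, d = −0.75 ln(1 − 0.285715) = 0.252355 ≈ 0.252.
Sp1–Sp3: 12/28 sites differ → p ≈ 0.428571, d = −0.75 ln(1 − 0.571428) = 0.635472 ≈ 0.635.
Sp2–Sp3: 11/28 sites differ → p ≈ 0.392857, d = −0.75 ln(1 − 0.523809) = 0.556452 ≈ 0.556.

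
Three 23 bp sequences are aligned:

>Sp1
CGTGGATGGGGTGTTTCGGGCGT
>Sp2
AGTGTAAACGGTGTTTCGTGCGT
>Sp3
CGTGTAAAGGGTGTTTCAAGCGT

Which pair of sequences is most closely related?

Sp2 and Sp3

Sp1–Sp2: 6/23 differ, p = 0.261, d = 0.321.
Sp1–Sp3: 5/23 differ, p = 0.217, d = 0.257.
Sp2–Sp3: 4/23 differ, p = 0.174, d = 0.198.
The smallest distance is between Sp2 and Sp3.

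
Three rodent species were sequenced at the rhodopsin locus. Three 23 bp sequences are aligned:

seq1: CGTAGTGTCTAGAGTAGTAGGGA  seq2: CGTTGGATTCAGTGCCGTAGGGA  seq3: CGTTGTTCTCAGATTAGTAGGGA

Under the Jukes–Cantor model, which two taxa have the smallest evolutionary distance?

seq1 and seq3

seq1–seq2: 8/23 differ, p = 0.348, d = 0.467.
seq1–seq3: 6/23 differ, p = 0.261, d = 0.321.
seq2–seq3: 7/23 differ, p = 0.304, d = 0.390.
The smallest distance is between seq1 and seq3.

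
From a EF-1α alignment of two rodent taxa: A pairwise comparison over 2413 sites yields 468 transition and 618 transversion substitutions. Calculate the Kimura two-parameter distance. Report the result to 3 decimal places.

P = 468/2413 ≈ 0.193949 and Q = 618/2413 ≈ 0.256113.
Under the Kimura two-parameter model, d = −½ ln(1 − 2P − Q) − ¼ ln(1 − 2Q).
1 − 2P − Q = 0.355989, giving −½ ln(0.355989) = 0.516428.
1 − 2Q = 0.487774, giving −¼ ln(0.487774) = 0.179476.
d = 0.516428 + 0.179476 = 0.695904.

0.696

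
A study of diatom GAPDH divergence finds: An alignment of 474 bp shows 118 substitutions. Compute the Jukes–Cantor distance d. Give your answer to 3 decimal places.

0.303

p = 118/474 ≈ 0.248945.
d = −(3/4) ln(1 − 4p/3) = −0.75 ln(1 − 0.331927) = −0.75 ln(0.668073)
  = −0.75 × (-0.403358) = 0.302519 substitutions/site.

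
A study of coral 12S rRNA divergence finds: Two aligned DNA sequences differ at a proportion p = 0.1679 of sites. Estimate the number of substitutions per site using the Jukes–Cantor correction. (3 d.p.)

d = −(3/4) ln(1 − 4p/3) = −0.75 ln(1 − 0.223867) = −0.75 ln(0.776133)
  = −0.75 × (-0.253431) = 0.190073 substitutions/site.

0.190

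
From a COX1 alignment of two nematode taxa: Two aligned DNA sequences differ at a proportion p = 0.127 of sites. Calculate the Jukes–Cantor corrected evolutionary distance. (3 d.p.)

0.139

d = −(3/4) ln(1 − 4p/3) = −0.75 ln(1 − 0.169333) = −0.75 ln(0.830667)
  = −0.75 × (-0.185526) = 0.139145 substitutions/site.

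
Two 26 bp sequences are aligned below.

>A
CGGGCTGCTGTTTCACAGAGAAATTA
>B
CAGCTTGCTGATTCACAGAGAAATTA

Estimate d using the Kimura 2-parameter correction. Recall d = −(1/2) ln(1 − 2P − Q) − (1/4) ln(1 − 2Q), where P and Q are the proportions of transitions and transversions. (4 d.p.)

Of 26 sites, 2 differences are transitions and 2 are transversions, so P = 2/26 ≈ 0.076923 and Q = 2/26 ≈ 0.076923.
Under the Kimura two-parameter model, d = −½ ln(1 − 2P − Q) − ¼ ln(1 − 2Q).
1 − 2P − Q = 0.769231, giving −½ ln(0.769231) = 0.131182.
1 − 2Q = 0.846154, giving −¼ ln(0.846154) = 0.041763.
d = 0.131182 + 0.041763 = 0.172945.

0.1729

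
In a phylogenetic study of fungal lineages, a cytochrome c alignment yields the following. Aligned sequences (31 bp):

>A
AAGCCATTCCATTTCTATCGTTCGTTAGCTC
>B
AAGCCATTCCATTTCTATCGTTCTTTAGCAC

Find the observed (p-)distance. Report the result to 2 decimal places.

0.06

The sequences differ at 2 of 31 positions (sites 24, 30).
p = 2/31 = 0.064516… ≈ 0.06 (to 2 d.p.).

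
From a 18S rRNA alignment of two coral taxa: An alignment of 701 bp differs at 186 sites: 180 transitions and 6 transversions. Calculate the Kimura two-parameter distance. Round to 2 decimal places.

0.37

P = 180/701 ≈ 0.256776 and Q = 6/701 ≈ 0.008559.
Under the Kimura two-parameter model, d = −½ ln(1 − 2P − Q) − ¼ ln(1 − 2Q).
1 − 2P − Q = 0.477889, giving −½ ln(0.477889) = 0.369188.
1 − 2Q = 0.982882, giving −¼ ln(0.982882) = 0.004317.
d = 0.369188 + 0.004317 = 0.373505.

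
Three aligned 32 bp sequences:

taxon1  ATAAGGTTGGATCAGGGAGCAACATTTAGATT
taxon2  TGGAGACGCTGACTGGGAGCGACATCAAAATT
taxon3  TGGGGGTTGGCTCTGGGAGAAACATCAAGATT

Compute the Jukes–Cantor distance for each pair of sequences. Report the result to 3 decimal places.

taxon1–taxon2: 15/32 sites differ → p = 0.46875, d = −0.75 ln(1 − 0.625) = 0.735622 ≈ 0.736.
taxon1–taxon3: 9/32 sites differ → p = 0.28125, d = −0.75 ln(1 − 0.375) = 0.352503 ≈ 0.353.
taxon2–taxon3: 11/32 sites differ → p = 0.34375, d = −0.75 ln(1 − 0.458333) = 0.459828 ≈ 0.460.

d(taxon1,taxon2) = 0.736, d(taxon1,taxon3) = 0.353, d(taxon2,taxon3) = 0.460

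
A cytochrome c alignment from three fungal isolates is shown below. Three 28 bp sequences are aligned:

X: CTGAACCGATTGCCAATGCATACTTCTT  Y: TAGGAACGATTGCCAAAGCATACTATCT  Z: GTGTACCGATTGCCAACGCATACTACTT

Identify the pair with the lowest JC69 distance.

X–Y: 8/28 differ, p = 0.286, d = 0.360.
X–Z: 4/28 differ, p = 0.143, d = 0.158.
Y–Z: 7/28 differ, p = 0.250, d = 0.304.
The smallest distance is between X and Z.

X and Z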